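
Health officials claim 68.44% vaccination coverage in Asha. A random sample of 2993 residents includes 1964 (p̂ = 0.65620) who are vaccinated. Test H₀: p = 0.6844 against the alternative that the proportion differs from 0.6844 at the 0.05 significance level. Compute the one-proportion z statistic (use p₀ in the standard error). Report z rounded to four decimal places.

p̂ = 1964/2993 ≈ 0.656198.
SE = √(p₀(1−p₀)/n) = √(0.216/2993) = 0.008495.
z = (0.656198 − 0.6844)/0.008495 = -0.028202/0.008495 = -3.3198.
Two-sided p-value ≈ 2·Φ(−3.320) = 0.0009; since p < α = 0.05, reject H₀.

z = -3.3198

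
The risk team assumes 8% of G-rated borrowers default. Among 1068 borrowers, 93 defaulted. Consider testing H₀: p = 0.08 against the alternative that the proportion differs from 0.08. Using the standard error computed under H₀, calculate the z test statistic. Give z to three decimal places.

z = 0.853

p̂ = 93/1068 ≈ 0.08708.
Standard error under H₀: √(0.08×0.92/1068) = 0.00830.
z = (0.08708 − 0.08)/0.00830 = 0.00708/0.00830 = 0.853.
Two-sided p-value ≈ 2·Φ(−0.853) = 0.3938.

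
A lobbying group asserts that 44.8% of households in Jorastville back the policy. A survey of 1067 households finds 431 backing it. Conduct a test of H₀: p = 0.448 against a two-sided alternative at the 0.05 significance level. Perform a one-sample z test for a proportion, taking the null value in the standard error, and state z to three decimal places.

z = -2.894

p̂ = 431/1067 = 0.403936.
Under H₀, SE = √(0.448·0.552/1067) = √(0.000231768) = 0.015224.
z = (0.403936 − 0.448)/0.015224 = -0.044064/0.015224 = -2.894.
p-value = 2·P(Z > 2.894) ≈ 0.0038; since p < α = 0.05, reject H₀.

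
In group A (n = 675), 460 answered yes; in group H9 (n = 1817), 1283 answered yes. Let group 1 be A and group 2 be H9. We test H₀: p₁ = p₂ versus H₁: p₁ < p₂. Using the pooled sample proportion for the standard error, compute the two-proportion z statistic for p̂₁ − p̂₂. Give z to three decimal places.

z = -1.192

p̂₁ = 460/675 = 0.68148, p̂₂ = 1283/1817 = 0.70611.
Pooled p̂ = (460+1283)/(675+1817) = 1743/2492 = 0.69944.
SE = √(0.210224 × 0.00203184) = 0.02067.
z = (0.68148 − 0.70611)/0.02067 = -0.02463/0.02067 = -1.192.
p-value = P(Z < -1.192) ≈ 0.1167.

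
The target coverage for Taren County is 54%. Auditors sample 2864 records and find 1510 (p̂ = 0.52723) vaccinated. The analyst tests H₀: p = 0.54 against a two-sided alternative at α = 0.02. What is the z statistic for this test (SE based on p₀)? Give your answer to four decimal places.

p̂ = 1510/2864 = 0.527235.
Standard error under H₀: √(0.54×0.46/2864) = 0.009313.
z = (0.527235 − 0.54)/0.009313 = -0.012765/0.009313 = -1.3707.
p-value = 2·P(Z > 1.371) ≈ 0.1705, so at α = 0.02 we fail to reject H₀.

z = -1.3707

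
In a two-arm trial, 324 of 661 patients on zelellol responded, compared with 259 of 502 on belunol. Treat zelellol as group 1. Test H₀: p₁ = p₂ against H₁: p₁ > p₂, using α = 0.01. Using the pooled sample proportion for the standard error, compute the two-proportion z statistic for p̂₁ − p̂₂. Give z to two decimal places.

z = -0.87

p̂₁ = 324/661 ≈ 0.4902, p̂₂ = 259/502 ≈ 0.5159.
Pooled p̂ = (324+259)/(661+502) = 583/1163 = 0.5013.
SE = √(p̂(1−p̂)(1/n₁+1/n₂)) = √(0.5013·0.4987·0.00350489) = √(0.000876217) = 0.0296.
z = (0.4902 − 0.5159)/0.0296 = -0.0257/0.0296 = -0.87.
p-value = P(Z > -0.871) ≈ 0.8080; since p > α = 0.01, fail to reject H₀.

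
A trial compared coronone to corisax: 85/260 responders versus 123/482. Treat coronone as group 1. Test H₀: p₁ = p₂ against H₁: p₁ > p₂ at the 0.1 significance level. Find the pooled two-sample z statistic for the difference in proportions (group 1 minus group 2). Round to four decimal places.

z = 2.0756

p̂₁ = 85/260 ≈ 0.326923, p̂₂ = 123/482 ≈ 0.255187.
Pooled p̂ = (85+123)/(260+482) = 208/742 = 0.280323.
SE = √(p̂(1−p̂)(1/n₁+1/n₂)) = √(0.280323·0.719677·0.00592084) = √(0.00119448) = 0.034561.
z = (0.326923 − 0.255187)/0.034561 = 0.071736/0.034561 = 2.0756.
p-value = P(Z > 2.076) ≈ 0.0190, so at α = 0.1 we reject H₀.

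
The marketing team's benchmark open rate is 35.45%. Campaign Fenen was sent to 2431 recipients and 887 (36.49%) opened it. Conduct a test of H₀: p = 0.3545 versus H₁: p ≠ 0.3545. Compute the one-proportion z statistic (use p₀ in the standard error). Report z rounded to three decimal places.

z = 1.069

p̂ = 887/2431 ≈ 0.36487.
Under H₀, SE = √(0.3545·0.6455/2431) = √(9.41299e-05) = 0.00970.
z = (0.36487 − 0.3545)/0.00970 = 0.01037/0.00970 = 1.069.
p-value = 2·P(Z > 1.069) ≈ 0.2851.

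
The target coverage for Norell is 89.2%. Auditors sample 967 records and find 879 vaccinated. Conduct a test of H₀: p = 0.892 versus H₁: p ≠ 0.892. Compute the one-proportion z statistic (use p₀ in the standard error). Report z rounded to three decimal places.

z = 1.703

p̂ = 879/967 = 0.90900.
Standard error under H₀: √(0.892×0.108/967) = 0.00998.
z = (0.90900 − 0.892)/0.00998 = 0.01700/0.00998 = 1.703.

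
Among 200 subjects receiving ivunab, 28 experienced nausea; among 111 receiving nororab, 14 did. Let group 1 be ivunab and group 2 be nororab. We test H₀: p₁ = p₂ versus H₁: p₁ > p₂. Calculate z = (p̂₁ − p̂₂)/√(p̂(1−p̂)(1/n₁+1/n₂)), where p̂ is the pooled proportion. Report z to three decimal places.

p̂₁ = 28/200 ≈ 0.14000, p̂₂ = 14/111 ≈ 0.12613.
Pooled p̂ = (28+14)/(200+111) = 42/311 = 0.13505.
SE = √(0.11681 × 0.014009) = 0.04045.
z = (0.14000 − 0.12613)/0.04045 = 0.01387/0.04045 = 0.343.

z = 0.343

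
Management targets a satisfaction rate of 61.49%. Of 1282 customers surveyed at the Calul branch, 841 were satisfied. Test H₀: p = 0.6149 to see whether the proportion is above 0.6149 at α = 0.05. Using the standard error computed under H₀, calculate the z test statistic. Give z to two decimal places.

z = 3.02

p̂ = 841/1282 ≈ 0.6560.
Under H₀, SE = √(0.6149·0.3851/1282) = √(0.00018471) = 0.0136.
z = (0.6560 − 0.6149)/0.0136 = 0.0411/0.0136 = 3.02.
p-value = P(Z > 3.025) ≈ 0.0012, so at α = 0.05 we reject H₀.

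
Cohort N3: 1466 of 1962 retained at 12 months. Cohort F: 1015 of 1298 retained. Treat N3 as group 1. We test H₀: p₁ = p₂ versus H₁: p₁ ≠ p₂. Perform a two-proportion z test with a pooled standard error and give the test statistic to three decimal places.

p̂₁ = 1466/1962 ≈ 0.74720, p̂₂ = 1015/1298 ≈ 0.78197.
Pooled p̂ = (1466+1015)/(1962+1298) = 2481/3260 = 0.76104.
SE = √(0.181857 × 0.0012801) = 0.01526.
z = (0.74720 − 0.78197)/0.01526 = -0.03477/0.01526 = -2.279.

z = -2.279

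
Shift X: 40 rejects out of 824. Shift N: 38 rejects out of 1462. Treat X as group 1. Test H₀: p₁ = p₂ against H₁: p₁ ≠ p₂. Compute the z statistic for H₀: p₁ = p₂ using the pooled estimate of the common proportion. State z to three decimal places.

p̂₁ = 40/824 = 0.048544, p̂₂ = 38/1462 = 0.025992.
Pooled p̂ = (40+38)/(824+1462) = 78/2286 = 0.034121.
SE = √(p̂(1−p̂)(1/n₁+1/n₂)) = √(0.034121·0.965879·0.00189759) = √(6.25378e-05) = 0.007908.
z = (0.048544 − 0.025992)/0.007908 = 0.022552/0.007908 = 2.852.

z = 2.852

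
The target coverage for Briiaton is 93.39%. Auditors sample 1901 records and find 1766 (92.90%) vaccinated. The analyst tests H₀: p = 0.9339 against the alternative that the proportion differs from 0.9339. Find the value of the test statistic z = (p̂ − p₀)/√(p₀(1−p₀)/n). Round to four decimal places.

p̂ = 1766/1901 = 0.928985.
Standard error under H₀: √(0.9339×0.0661/1901) = 0.005698.
z = (0.928985 − 0.9339)/0.005698 = -0.004915/0.005698 = -0.8626.

z = -0.8626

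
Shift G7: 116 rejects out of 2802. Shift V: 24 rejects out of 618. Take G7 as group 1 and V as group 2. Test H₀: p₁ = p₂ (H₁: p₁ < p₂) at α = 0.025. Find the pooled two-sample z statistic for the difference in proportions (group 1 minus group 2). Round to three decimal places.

z = 0.291

p̂₁ = 116/2802 ≈ 0.041399, p̂₂ = 24/618 ≈ 0.038835.
Pooled p̂ = (116+24)/(2802+618) = 140/3420 = 0.040936.
SE = √(0.0392599 × 0.00197501) = 0.008806.
z = (0.041399 − 0.038835)/0.008806 = 0.002564/0.008806 = 0.291.
p-value = P(Z < 0.291) ≈ 0.6145; since p > α = 0.025, fail to reject H₀.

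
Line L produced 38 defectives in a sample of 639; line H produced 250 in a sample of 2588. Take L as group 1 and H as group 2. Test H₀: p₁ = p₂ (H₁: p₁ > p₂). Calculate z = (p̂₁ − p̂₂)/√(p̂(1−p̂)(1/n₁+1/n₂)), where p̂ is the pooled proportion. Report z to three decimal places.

z = -2.948

p̂₁ = 38/639 ≈ 0.059468, p̂₂ = 250/2588 ≈ 0.096600.
Pooled p̂ = (38+250)/(639+2588) = 288/3227 = 0.089247.
SE = √(p̂(1−p̂)(1/n₁+1/n₂)) = √(0.089247·0.910753·0.00195134) = √(0.000158609) = 0.012594.
z = (0.059468 − 0.096600)/0.012594 = -0.037132/0.012594 = -2.948.
p-value = P(Z > -2.948) ≈ 0.9984.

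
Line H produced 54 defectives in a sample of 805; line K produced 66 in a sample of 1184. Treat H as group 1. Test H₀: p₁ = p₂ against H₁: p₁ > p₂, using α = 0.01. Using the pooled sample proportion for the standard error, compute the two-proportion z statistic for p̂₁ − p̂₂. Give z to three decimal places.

p̂₁ = 54/805 = 0.06708, p̂₂ = 66/1184 = 0.05574.
Pooled p̂ = (54+66)/(805+1184) = 120/1989 = 0.06033.
SE = √(p̂(1−p̂)(1/n₁+1/n₂)) = √(0.06033·0.93967·0.00208683) = √(0.000118306) = 0.01088.
z = (0.06708 − 0.05574)/0.01088 = 0.01134/0.01088 = 1.042.
p-value = P(Z > 1.042) ≈ 0.1486. With α = 0.01, fail to reject H₀.

z = 1.042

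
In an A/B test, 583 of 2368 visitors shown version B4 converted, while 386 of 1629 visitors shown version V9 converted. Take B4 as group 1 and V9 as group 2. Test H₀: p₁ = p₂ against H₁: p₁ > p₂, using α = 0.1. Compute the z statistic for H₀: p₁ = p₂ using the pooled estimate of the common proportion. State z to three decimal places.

p̂₁ = 583/2368 ≈ 0.24620, p̂₂ = 386/1629 ≈ 0.23696.
Pooled p̂ = (583+386)/(2368+1629) = 969/3997 = 0.24243.
SE = √(0.183659 × 0.00103617) = 0.01379.
z = (0.24620 − 0.23696)/0.01379 = 0.00924/0.01379 = 0.670.
p-value = P(Z > 0.670) ≈ 0.2514. With α = 0.1, fail to reject H₀.

z = 0.670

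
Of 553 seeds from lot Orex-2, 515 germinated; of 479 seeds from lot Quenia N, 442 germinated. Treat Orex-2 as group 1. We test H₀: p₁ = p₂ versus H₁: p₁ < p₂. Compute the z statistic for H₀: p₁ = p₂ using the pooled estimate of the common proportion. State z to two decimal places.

z = 0.53

p̂₁ = 515/553 = 0.93128, p̂₂ = 442/479 = 0.92276.
Pooled p̂ = (515+442)/(553+479) = 957/1032 = 0.92733.
SE = √(0.0673928 × 0.003896) = 0.01620.
z = (0.93128 − 0.92276)/0.01620 = 0.00852/0.01620 = 0.53.
p-value = P(Z < 0.526) ≈ 0.7007.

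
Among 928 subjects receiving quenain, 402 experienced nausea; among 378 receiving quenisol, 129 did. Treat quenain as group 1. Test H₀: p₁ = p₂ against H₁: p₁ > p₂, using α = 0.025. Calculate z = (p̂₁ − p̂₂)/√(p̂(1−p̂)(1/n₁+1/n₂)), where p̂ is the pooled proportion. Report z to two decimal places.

p̂₁ = 402/928 ≈ 0.43319, p̂₂ = 129/378 ≈ 0.34127.
Pooled p̂ = (402+129)/(928+378) = 531/1306 = 0.40658.
SE = √(0.241274 × 0.00372309) = 0.02997.
z = (0.43319 − 0.34127)/0.02997 = 0.09192/0.02997 = 3.07.
p-value = P(Z > 3.067) ≈ 0.0011, so at α = 0.025 we reject H₀.

z = 3.07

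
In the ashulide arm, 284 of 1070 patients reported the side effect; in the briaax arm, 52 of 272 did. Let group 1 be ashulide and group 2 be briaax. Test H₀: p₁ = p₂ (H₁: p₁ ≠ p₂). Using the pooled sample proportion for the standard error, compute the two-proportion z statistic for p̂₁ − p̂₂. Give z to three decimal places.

z = 2.524

p̂₁ = 284/1070 = 0.265421, p̂₂ = 52/272 = 0.191176.
Pooled p̂ = (284+52)/(1070+272) = 336/1342 = 0.250373.
SE = √(0.187686 × 0.00461105) = 0.029418.
z = (0.265421 − 0.191176)/0.029418 = 0.074245/0.029418 = 2.524.
Two-sided p-value ≈ 2·Φ(−2.524) = 0.0116.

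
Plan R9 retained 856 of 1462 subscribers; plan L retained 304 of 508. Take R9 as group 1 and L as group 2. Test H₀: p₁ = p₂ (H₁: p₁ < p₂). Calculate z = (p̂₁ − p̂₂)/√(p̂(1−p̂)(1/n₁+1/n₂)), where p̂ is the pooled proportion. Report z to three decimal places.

z = -0.510

p̂₁ = 856/1462 = 0.58550, p̂₂ = 304/508 = 0.59843.
Pooled p̂ = (856+304)/(1462+508) = 1160/1970 = 0.58883.
SE = √(p̂(1−p̂)(1/n₁+1/n₂)) = √(0.58883·0.41117·0.0026525) = √(0.000642193) = 0.02534.
z = (0.58550 − 0.59843)/0.02534 = -0.01293/0.02534 = -0.510.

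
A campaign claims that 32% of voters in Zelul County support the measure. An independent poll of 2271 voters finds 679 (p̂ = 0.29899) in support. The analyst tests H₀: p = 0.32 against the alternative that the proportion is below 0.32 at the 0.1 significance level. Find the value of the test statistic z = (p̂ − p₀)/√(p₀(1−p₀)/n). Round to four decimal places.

p̂ = 679/2271 ≈ 0.2989872.
Standard error under H₀: √(0.32×0.68/2271) = 0.0097886.
z = (0.2989872 − 0.32)/0.0097886 = -0.0210128/0.0097886 = -2.1467.
p-value = P(Z < -2.147) ≈ 0.0159; since p < α = 0.1, reject H₀.

z = -2.1467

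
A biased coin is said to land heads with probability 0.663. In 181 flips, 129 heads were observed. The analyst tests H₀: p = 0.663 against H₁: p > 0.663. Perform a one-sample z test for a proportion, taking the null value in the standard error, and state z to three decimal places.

z = 1.415

p̂ = 129/181 ≈ 0.71271.
Standard error under H₀: √(0.663×0.337/181) = 0.03513.
z = (0.71271 − 0.663)/0.03513 = 0.04971/0.03513 = 1.415.
p-value = P(Z > 1.415) ≈ 0.0786.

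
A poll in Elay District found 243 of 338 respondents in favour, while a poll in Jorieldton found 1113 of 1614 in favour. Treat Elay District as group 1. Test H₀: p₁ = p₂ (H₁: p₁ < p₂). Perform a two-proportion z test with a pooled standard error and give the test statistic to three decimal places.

p̂₁ = 243/338 ≈ 0.71893, p̂₂ = 1113/1614 ≈ 0.68959.
Pooled p̂ = (243+1113)/(338+1614) = 1356/1952 = 0.69467.
SE = √(p̂(1−p̂)(1/n₁+1/n₂)) = √(0.69467·0.30533·0.00357816) = √(0.000758937) = 0.02755.
z = (0.71893 − 0.68959)/0.02755 = 0.02934/0.02755 = 1.065.

z = 1.065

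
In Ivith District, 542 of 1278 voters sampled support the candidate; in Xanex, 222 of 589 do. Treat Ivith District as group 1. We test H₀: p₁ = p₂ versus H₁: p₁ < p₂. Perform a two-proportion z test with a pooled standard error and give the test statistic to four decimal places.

p̂₁ = 542/1278 ≈ 0.424100, p̂₂ = 222/589 ≈ 0.376910.
Pooled p̂ = (542+222)/(1278+589) = 764/1867 = 0.409213.
SE = √(0.241758 × 0.00248027) = 0.024487.
z = (0.424100 − 0.376910)/0.024487 = 0.047190/0.024487 = 1.9271.
p-value = P(Z < 1.927) ≈ 0.9730.

z = 1.9271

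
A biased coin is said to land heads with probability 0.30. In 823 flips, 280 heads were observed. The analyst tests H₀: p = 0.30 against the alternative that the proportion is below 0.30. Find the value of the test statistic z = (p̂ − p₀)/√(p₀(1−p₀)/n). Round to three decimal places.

z = 2.518

p̂ = 280/823 ≈ 0.34022.
SE = √(p₀(1−p₀)/n) = √(0.21/823) = 0.01597.
z = (0.34022 − 0.3)/0.01597 = 0.04022/0.01597 = 2.518.
p-value = P(Z < 2.518) ≈ 0.9941.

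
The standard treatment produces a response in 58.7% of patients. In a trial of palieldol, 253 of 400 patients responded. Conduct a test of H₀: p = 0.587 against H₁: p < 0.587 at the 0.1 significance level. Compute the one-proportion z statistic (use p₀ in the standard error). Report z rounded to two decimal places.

p̂ = 253/400 ≈ 0.6325.
Under H₀, SE = √(0.587·0.413/400) = √(0.000606077) = 0.0246.
z = (0.6325 − 0.587)/0.0246 = 0.0455/0.0246 = 1.85.
p-value = P(Z < 1.848) ≈ 0.9677; since p > α = 0.1, fail to reject H₀.

z = 1.85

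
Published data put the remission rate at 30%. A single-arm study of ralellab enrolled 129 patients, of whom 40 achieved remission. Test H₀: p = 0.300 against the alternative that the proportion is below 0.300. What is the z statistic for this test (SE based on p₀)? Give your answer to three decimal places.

z = 0.250

p̂ = 40/129 ≈ 0.31008.
Standard error under H₀: √(0.3×0.7/129) = 0.04035.
z = (0.31008 − 0.3)/0.04035 = 0.01008/0.04035 = 0.250.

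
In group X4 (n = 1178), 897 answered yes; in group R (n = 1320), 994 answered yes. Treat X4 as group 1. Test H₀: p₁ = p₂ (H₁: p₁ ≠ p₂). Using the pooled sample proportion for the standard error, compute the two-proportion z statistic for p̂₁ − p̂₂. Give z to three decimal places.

z = 0.490

p̂₁ = 897/1178 = 0.76146, p̂₂ = 994/1320 = 0.75303.
Pooled p̂ = (897+994)/(1178+1320) = 1891/2498 = 0.75701.
SE = √(0.183948 × 0.00160647) = 0.01719.
z = (0.76146 − 0.75303)/0.01719 = 0.00843/0.01719 = 0.490.
Two-sided p-value ≈ 2·Φ(−0.490) = 0.6239.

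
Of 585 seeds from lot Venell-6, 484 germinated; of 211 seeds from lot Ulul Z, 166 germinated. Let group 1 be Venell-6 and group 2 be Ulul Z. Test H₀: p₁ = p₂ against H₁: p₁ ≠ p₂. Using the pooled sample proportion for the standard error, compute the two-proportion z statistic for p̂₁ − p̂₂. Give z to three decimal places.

p̂₁ = 484/585 = 0.82735, p̂₂ = 166/211 = 0.78673.
Pooled p̂ = (484+166)/(585+211) = 650/796 = 0.81658.
SE = √(p̂(1−p̂)(1/n₁+1/n₂)) = √(0.81658·0.18342·0.00644874) = √(0.000965861) = 0.03108.
z = (0.82735 − 0.78673)/0.03108 = 0.04062/0.03108 = 1.307.

z = 1.307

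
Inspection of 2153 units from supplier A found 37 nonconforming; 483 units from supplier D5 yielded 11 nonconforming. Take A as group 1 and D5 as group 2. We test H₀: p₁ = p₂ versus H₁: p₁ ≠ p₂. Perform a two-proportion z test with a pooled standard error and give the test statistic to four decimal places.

z = -0.8302

p̂₁ = 37/2153 = 0.017185, p̂₂ = 11/483 = 0.022774.
Pooled p̂ = (37+11)/(2153+483) = 48/2636 = 0.018209.
SE = √(0.0178778 × 0.00253486) = 0.006732.
z = (0.017185 − 0.022774)/0.006732 = -0.005589/0.006732 = -0.8302.
Two-sided p-value ≈ 2·Φ(−0.830) = 0.4064.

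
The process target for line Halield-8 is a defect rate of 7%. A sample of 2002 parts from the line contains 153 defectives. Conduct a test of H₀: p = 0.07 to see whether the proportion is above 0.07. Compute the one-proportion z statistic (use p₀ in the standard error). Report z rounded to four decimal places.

p̂ = 153/2002 = 0.0764236.
SE = √(p₀(1−p₀)/n) = √(0.0651/2002) = 0.0057024.
z = (0.0764236 − 0.07)/0.0057024 = 0.0064236/0.0057024 = 1.1265.
p-value = P(Z > 1.126) ≈ 0.1300.

z = 1.1265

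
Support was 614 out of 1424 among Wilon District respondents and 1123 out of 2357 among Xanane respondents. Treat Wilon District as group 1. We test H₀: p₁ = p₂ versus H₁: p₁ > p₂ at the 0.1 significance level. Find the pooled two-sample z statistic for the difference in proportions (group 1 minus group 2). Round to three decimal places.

z = -2.707

p̂₁ = 614/1424 = 0.431180, p̂₂ = 1123/2357 = 0.476453.
Pooled p̂ = (614+1123)/(1424+2357) = 1737/3781 = 0.459402.
SE = √(0.248352 × 0.00112652) = 0.016726.
z = (0.431180 − 0.476453)/0.016726 = -0.045273/0.016726 = -2.707.
p-value = P(Z > -2.707) ≈ 0.9966, so at α = 0.1 we fail to reject H₀.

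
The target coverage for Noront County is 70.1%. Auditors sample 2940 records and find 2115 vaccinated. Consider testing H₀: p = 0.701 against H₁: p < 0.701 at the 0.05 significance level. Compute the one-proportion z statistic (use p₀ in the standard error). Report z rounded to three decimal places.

z = 2.178

p̂ = 2115/2940 = 0.719388.
SE = √(p₀(1−p₀)/n) = √(0.2096/2940) = 0.008443.
z = (0.719388 − 0.701)/0.008443 = 0.018388/0.008443 = 2.178.
p-value = P(Z < 2.178) ≈ 0.9853, so at α = 0.05 we fail to reject H₀.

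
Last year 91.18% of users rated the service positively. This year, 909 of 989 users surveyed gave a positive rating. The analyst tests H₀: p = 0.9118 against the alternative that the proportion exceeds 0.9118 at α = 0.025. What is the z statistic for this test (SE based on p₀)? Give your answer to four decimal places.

z = 0.8107

p̂ = 909/989 = 0.919110.
Under H₀, SE = √(0.9118·0.0882/989) = √(8.13152e-05) = 0.009017.
z = (0.919110 − 0.9118)/0.009017 = 0.007310/0.009017 = 0.8107.
p-value = P(Z > 0.811) ≈ 0.2088. With α = 0.025, fail to reject H₀.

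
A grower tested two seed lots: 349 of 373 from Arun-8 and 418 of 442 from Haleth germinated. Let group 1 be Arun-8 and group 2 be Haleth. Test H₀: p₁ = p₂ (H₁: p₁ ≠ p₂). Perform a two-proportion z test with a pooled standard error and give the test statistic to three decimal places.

p̂₁ = 349/373 = 0.93566, p̂₂ = 418/442 = 0.94570.
Pooled p̂ = (349+418)/(373+442) = 767/815 = 0.94110.
SE = √(p̂(1−p̂)(1/n₁+1/n₂)) = √(0.94110·0.05890·0.00494341) = √(0.000273998) = 0.01655.
z = (0.93566 − 0.94570)/0.01655 = -0.01004/0.01655 = -0.607.
p-value = 2·P(Z > 0.607) ≈ 0.5440.

z = -0.607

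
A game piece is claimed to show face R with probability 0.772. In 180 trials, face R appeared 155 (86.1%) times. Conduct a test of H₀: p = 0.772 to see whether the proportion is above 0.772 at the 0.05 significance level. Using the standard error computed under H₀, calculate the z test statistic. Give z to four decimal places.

p̂ = 155/180 ≈ 0.86111111.
Under H₀, SE = √(0.772·0.228/180) = √(0.000977867) = 0.03127086.
z = (0.86111111 − 0.772)/0.03127086 = 0.08911111/0.03127086 = 2.8497.
p-value = P(Z > 2.850) ≈ 0.0022; since p < α = 0.05, reject H₀.

z = 2.8497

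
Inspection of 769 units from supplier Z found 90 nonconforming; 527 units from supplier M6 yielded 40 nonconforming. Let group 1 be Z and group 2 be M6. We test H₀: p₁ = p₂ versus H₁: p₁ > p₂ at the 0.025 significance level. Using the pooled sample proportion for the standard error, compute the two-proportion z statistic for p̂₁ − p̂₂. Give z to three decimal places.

z = 2.421

p̂₁ = 90/769 = 0.11704, p̂₂ = 40/527 = 0.07590.
Pooled p̂ = (90+40)/(769+527) = 130/1296 = 0.10031.
SE = √(0.0902468 × 0.00319792) = 0.01699.
z = (0.11704 − 0.07590)/0.01699 = 0.04114/0.01699 = 2.421.
p-value = P(Z > 2.421) ≈ 0.0077; since p < α = 0.025, reject H₀.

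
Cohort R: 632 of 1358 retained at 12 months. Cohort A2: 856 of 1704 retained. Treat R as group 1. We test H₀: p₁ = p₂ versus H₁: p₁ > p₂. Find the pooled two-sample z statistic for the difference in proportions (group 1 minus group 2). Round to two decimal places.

z = -2.03

p̂₁ = 632/1358 ≈ 0.4654, p̂₂ = 856/1704 ≈ 0.5023.
Pooled p̂ = (632+856)/(1358+1704) = 1488/3062 = 0.4860.
SE = √(p̂(1−p̂)(1/n₁+1/n₂)) = √(0.4860·0.5140·0.00132323) = √(0.000330547) = 0.0182.
z = (0.4654 − 0.5023)/0.0182 = -0.0369/0.0182 = -2.03.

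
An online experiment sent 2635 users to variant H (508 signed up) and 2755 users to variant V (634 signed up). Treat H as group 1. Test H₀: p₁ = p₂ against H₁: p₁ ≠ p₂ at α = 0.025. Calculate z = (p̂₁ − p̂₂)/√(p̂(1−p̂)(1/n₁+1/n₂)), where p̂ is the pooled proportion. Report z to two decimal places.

z = -3.35

p̂₁ = 508/2635 = 0.19279, p̂₂ = 634/2755 = 0.23013.
Pooled p̂ = (508+634)/(2635+2755) = 1142/5390 = 0.21187.
SE = √(0.166983 × 0.000742483) = 0.01113.
z = (0.19279 − 0.23013)/0.01113 = -0.03734/0.01113 = -3.35.
p-value = 2·P(Z > 3.353) ≈ 0.0008; since p < α = 0.025, reject H₀.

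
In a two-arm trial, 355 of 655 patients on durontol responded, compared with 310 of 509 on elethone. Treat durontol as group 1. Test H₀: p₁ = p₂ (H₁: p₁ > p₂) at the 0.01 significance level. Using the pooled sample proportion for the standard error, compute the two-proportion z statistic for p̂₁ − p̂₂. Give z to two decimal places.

p̂₁ = 355/655 = 0.5420, p̂₂ = 310/509 = 0.6090.
Pooled p̂ = (355+310)/(655+509) = 665/1164 = 0.5713.
SE = √(p̂(1−p̂)(1/n₁+1/n₂)) = √(0.5713·0.4287·0.00349135) = √(0.000855087) = 0.0292.
z = (0.5420 − 0.6090)/0.0292 = -0.0670/0.0292 = -2.29.
p-value = P(Z > -2.293) ≈ 0.9891. With α = 0.01, fail to reject H₀.

z = -2.29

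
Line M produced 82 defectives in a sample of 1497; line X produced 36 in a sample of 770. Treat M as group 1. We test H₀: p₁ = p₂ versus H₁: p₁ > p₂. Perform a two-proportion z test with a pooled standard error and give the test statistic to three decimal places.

z = 0.814

p̂₁ = 82/1497 ≈ 0.054776, p̂₂ = 36/770 ≈ 0.046753.
Pooled p̂ = (82+36)/(1497+770) = 118/2267 = 0.052051.
SE = √(p̂(1−p̂)(1/n₁+1/n₂)) = √(0.052051·0.947949·0.0019667) = √(9.70408e-05) = 0.009851.
z = (0.054776 − 0.046753)/0.009851 = 0.008023/0.009851 = 0.814.
p-value = P(Z > 0.814) ≈ 0.2077.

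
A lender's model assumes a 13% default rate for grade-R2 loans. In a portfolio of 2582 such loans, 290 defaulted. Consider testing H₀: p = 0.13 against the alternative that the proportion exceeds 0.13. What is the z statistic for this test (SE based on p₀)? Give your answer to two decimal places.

z = -2.67

p̂ = 290/2582 = 0.11232.
Under H₀, SE = √(0.13·0.87/2582) = √(4.38033e-05) = 0.00662.
z = (0.11232 − 0.13)/0.00662 = -0.01768/0.00662 = -2.67.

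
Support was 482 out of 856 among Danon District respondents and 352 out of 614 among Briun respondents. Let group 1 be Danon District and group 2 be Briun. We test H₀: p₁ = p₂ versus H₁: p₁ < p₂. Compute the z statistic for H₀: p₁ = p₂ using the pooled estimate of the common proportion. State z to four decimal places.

p̂₁ = 482/856 = 0.563084, p̂₂ = 352/614 = 0.573290.
Pooled p̂ = (482+352)/(856+614) = 834/1470 = 0.567347.
SE = √(p̂(1−p̂)(1/n₁+1/n₂)) = √(0.567347·0.432653·0.00279689) = √(0.000686537) = 0.026202.
z = (0.563084 − 0.573290)/0.026202 = -0.010206/0.026202 = -0.3895.

z = -0.3895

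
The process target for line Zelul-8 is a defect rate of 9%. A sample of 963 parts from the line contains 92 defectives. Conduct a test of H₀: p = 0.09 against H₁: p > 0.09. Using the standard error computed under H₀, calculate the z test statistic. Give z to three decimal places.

p̂ = 92/963 ≈ 0.09553.
Under H₀, SE = √(0.09·0.91/963) = √(8.50467e-05) = 0.00922.
z = (0.09553 − 0.09)/0.00922 = 0.00553/0.00922 = 0.600.

z = 0.600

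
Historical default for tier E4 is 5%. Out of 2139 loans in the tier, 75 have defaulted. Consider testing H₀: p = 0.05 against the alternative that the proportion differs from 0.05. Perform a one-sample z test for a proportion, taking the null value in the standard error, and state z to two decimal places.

z = -3.17

p̂ = 75/2139 = 0.0351.
Under H₀, SE = √(0.05·0.95/2139) = √(2.22066e-05) = 0.0047.
z = (0.0351 − 0.05)/0.0047 = -0.0149/0.0047 = -3.17.
Two-sided p-value ≈ 2·Φ(−3.170) = 0.0015.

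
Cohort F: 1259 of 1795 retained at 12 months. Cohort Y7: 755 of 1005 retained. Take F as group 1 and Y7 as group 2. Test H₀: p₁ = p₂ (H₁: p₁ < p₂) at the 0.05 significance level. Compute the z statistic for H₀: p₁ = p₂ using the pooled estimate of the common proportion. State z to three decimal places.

p̂₁ = 1259/1795 ≈ 0.70139, p̂₂ = 755/1005 ≈ 0.75124.
Pooled p̂ = (1259+755)/(1795+1005) = 2014/2800 = 0.71929.
SE = √(0.201914 × 0.00155213) = 0.01770.
z = (0.70139 − 0.75124)/0.01770 = -0.04985/0.01770 = -2.816.
p-value = P(Z < -2.816) ≈ 0.0024, so at α = 0.05 we reject H₀.

z = -2.816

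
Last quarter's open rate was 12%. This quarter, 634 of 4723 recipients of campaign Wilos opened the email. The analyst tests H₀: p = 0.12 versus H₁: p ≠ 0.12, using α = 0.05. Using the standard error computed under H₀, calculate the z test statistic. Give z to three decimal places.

z = 3.011

p̂ = 634/4723 = 0.13424.
Standard error under H₀: √(0.12×0.88/4723) = 0.00473.
z = (0.13424 − 0.12)/0.00473 = 0.01424/0.00473 = 3.011.
Two-sided p-value ≈ 2·Φ(−3.011) = 0.0026. With α = 0.05, reject H₀.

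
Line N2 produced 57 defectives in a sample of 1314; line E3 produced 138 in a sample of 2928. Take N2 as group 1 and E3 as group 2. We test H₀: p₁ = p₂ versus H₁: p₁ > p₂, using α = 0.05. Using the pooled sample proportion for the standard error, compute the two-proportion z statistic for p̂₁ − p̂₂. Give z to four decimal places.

p̂₁ = 57/1314 = 0.0433790, p̂₂ = 138/2928 = 0.0471311.
Pooled p̂ = (57+138)/(1314+2928) = 195/4242 = 0.0459689.
SE = √(0.0438557 × 0.00110257) = 0.0069537.
z = (0.0433790 − 0.0471311)/0.0069537 = -0.0037521/0.0069537 = -0.5396.
p-value = P(Z > -0.540) ≈ 0.7053, so at α = 0.05 we fail to reject H₀.

z = -0.5396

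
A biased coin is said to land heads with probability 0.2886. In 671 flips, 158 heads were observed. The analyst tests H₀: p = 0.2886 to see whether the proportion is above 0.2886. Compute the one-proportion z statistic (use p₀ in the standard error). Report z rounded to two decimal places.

z = -3.04

p̂ = 158/671 = 0.23547.
Standard error under H₀: √(0.2886×0.7114/671) = 0.01749.
z = (0.23547 − 0.2886)/0.01749 = -0.05313/0.01749 = -3.04.
p-value = P(Z > -3.037) ≈ 0.9988.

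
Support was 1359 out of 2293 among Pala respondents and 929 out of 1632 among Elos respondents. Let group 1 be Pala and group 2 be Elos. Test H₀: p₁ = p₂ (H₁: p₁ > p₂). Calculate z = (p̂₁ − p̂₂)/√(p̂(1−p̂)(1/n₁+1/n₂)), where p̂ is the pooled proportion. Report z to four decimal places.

p̂₁ = 1359/2293 = 0.592673, p̂₂ = 929/1632 = 0.569240.
Pooled p̂ = (1359+929)/(2293+1632) = 2288/3925 = 0.582930.
SE = √(p̂(1−p̂)(1/n₁+1/n₂)) = √(0.582930·0.417070·0.00104885) = √(0.000255) = 0.015969.
z = (0.592673 − 0.569240)/0.015969 = 0.023433/0.015969 = 1.4674.
p-value = P(Z > 1.467) ≈ 0.0711.

z = 1.4674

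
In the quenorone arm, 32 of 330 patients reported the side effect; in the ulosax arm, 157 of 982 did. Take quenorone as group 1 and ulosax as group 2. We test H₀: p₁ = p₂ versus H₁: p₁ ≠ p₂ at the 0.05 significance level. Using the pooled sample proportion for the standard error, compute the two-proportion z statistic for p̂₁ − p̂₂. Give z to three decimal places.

z = -2.816

p̂₁ = 32/330 ≈ 0.09697, p̂₂ = 157/982 ≈ 0.15988.
Pooled p̂ = (32+157)/(330+982) = 189/1312 = 0.14405.
SE = √(0.123303 × 0.00404863) = 0.02234.
z = (0.09697 − 0.15988)/0.02234 = -0.06291/0.02234 = -2.816.
p-value = 2·P(Z > 2.816) ≈ 0.0049. With α = 0.05, reject H₀.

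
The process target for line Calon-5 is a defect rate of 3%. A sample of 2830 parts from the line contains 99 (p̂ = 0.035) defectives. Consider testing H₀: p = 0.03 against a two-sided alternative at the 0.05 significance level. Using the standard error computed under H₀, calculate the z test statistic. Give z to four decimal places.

z = 1.5537

p̂ = 99/2830 ≈ 0.0349823.
Under H₀, SE = √(0.03·0.97/2830) = √(1.02827e-05) = 0.0032067.
z = (0.0349823 − 0.03)/0.0032067 = 0.0049823/0.0032067 = 1.5537.
p-value = 2·P(Z > 1.554) ≈ 0.1202. With α = 0.05, fail to reject H₀.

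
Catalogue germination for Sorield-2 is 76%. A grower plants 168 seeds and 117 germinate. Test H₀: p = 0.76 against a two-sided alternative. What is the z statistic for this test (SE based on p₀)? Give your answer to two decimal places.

p̂ = 117/168 = 0.6964.
Standard error under H₀: √(0.76×0.24/168) = 0.0330.
z = (0.6964 − 0.76)/0.0330 = -0.0636/0.0330 = -1.93.

z = -1.93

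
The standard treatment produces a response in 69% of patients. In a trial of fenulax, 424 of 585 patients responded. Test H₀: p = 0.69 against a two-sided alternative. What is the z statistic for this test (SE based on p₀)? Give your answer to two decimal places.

z = 1.82

p̂ = 424/585 = 0.7248.
Standard error under H₀: √(0.69×0.31/585) = 0.0191.
z = (0.7248 − 0.69)/0.0191 = 0.0348/0.0191 = 1.82.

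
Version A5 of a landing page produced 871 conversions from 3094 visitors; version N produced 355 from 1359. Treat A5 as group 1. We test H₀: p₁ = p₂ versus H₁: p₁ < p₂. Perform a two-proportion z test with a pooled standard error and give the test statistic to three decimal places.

p̂₁ = 871/3094 = 0.281513, p̂₂ = 355/1359 = 0.261221.
Pooled p̂ = (871+355)/(3094+1359) = 1226/4453 = 0.275320.
SE = √(p̂(1−p̂)(1/n₁+1/n₂)) = √(0.275320·0.724680·0.00105904) = √(0.000211299) = 0.014536.
z = (0.281513 − 0.261221)/0.014536 = 0.020292/0.014536 = 1.396.

z = 1.396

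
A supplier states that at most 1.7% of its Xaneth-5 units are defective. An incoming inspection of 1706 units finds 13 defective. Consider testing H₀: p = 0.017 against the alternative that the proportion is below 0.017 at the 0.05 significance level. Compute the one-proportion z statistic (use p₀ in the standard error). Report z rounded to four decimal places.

p̂ = 13/1706 ≈ 0.00762016.
Under H₀, SE = √(0.017·0.983/1706) = √(9.79543e-06) = 0.00312976.
z = (0.00762016 − 0.017)/0.00312976 = -0.00937984/0.00312976 = -2.9970.
p-value = P(Z < -2.997) ≈ 0.0014; since p < α = 0.05, reject H₀.

z = -2.9970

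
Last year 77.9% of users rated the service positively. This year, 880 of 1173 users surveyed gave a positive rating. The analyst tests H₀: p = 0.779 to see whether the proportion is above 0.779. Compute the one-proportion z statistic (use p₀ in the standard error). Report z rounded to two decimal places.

p̂ = 880/1173 = 0.7502.
SE = √(p₀(1−p₀)/n) = √(0.17216/1173) = 0.0121.
z = (0.7502 − 0.779)/0.0121 = -0.0288/0.0121 = -2.38.

z = -2.38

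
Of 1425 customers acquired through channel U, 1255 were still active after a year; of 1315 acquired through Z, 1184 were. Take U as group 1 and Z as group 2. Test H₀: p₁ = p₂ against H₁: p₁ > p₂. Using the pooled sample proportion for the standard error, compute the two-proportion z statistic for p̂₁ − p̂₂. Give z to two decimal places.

z = -1.65

p̂₁ = 1255/1425 ≈ 0.88070, p̂₂ = 1184/1315 ≈ 0.90038.
Pooled p̂ = (1255+1184)/(1425+1315) = 2439/2740 = 0.89015.
SE = √(0.0977861 × 0.00146221) = 0.01196.
z = (0.88070 − 0.90038)/0.01196 = -0.01968/0.01196 = -1.65.
p-value = P(Z > -1.646) ≈ 0.9501.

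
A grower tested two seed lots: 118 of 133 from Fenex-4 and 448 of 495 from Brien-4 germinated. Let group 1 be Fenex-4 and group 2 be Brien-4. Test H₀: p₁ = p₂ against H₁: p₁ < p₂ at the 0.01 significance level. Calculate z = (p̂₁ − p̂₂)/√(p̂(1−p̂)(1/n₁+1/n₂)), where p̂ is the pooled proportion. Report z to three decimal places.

z = -0.612

p̂₁ = 118/133 = 0.88722, p̂₂ = 448/495 = 0.90505.
Pooled p̂ = (118+448)/(133+495) = 566/628 = 0.90127.
SE = √(p̂(1−p̂)(1/n₁+1/n₂)) = √(0.90127·0.09873·0.009539) = √(0.000848773) = 0.02913.
z = (0.88722 − 0.90505)/0.02913 = -0.01783/0.02913 = -0.612.
p-value = P(Z < -0.612) ≈ 0.2702, so at α = 0.01 we fail to reject H₀.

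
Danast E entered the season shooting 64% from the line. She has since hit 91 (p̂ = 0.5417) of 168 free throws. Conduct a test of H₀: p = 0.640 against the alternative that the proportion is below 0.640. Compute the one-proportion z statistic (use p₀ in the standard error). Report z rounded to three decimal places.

z = -2.655

p̂ = 91/168 = 0.54167.
Standard error under H₀: √(0.64×0.36/168) = 0.03703.
z = (0.54167 − 0.64)/0.03703 = -0.09833/0.03703 = -2.655.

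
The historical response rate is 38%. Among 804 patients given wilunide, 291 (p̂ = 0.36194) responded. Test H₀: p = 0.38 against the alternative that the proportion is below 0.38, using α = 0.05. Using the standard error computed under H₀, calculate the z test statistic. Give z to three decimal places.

z = -1.055

p̂ = 291/804 ≈ 0.36194.
Under H₀, SE = √(0.38·0.62/804) = √(0.000293035) = 0.01712.
z = (0.36194 − 0.38)/0.01712 = -0.01806/0.01712 = -1.055.
p-value = P(Z < -1.055) ≈ 0.1457, so at α = 0.05 we fail to reject H₀.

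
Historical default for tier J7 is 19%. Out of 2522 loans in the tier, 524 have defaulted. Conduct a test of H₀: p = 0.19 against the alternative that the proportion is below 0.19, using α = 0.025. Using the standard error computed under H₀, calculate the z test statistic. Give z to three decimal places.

z = 2.275

p̂ = 524/2522 ≈ 0.20777.
SE = √(p₀(1−p₀)/n) = √(0.1539/2522) = 0.00781.
z = (0.20777 − 0.19)/0.00781 = 0.01777/0.00781 = 2.275.
p-value = P(Z < 2.275) ≈ 0.9885, so at α = 0.025 we fail to reject H₀.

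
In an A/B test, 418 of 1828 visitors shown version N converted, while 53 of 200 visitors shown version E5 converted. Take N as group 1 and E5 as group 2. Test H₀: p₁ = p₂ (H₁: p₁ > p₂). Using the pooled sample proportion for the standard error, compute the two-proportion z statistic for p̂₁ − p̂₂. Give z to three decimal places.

z = -1.155

p̂₁ = 418/1828 = 0.22867, p̂₂ = 53/200 = 0.26500.
Pooled p̂ = (418+53)/(1828+200) = 471/2028 = 0.23225.
SE = √(0.178309 × 0.00554705) = 0.03145.
z = (0.22867 − 0.26500)/0.03145 = -0.03633/0.03145 = -1.155.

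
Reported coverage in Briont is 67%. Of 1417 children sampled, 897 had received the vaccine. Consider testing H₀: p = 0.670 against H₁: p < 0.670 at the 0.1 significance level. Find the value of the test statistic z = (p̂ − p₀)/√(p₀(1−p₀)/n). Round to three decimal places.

z = -2.960

p̂ = 897/1417 = 0.63303.
SE = √(p₀(1−p₀)/n) = √(0.2211/1417) = 0.01249.
z = (0.63303 − 0.67)/0.01249 = -0.03697/0.01249 = -2.960.
p-value = P(Z < -2.960) ≈ 0.0015, so at α = 0.1 we reject H₀.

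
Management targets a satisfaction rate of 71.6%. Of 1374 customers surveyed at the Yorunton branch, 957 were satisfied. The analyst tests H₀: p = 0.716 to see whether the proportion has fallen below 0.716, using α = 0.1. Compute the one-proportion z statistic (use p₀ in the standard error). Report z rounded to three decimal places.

z = -1.602

p̂ = 957/1374 ≈ 0.696507.
Standard error under H₀: √(0.716×0.284/1374) = 0.012165.
z = (0.696507 − 0.716)/0.012165 = -0.019493/0.012165 = -1.602.
p-value = P(Z < -1.602) ≈ 0.0545, so at α = 0.1 we reject H₀.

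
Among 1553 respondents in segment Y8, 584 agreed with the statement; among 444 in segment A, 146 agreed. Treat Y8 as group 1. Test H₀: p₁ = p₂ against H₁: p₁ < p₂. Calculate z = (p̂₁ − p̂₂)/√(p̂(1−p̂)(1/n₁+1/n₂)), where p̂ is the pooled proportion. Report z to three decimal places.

p̂₁ = 584/1553 = 0.37605, p̂₂ = 146/444 = 0.32883.
Pooled p̂ = (584+146)/(1553+444) = 730/1997 = 0.36555.
SE = √(p̂(1−p̂)(1/n₁+1/n₂)) = √(0.36555·0.63445·0.00289617) = √(0.000671687) = 0.02592.
z = (0.37605 − 0.32883)/0.02592 = 0.04722/0.02592 = 1.822.
p-value = P(Z < 1.822) ≈ 0.9658.

z = 1.822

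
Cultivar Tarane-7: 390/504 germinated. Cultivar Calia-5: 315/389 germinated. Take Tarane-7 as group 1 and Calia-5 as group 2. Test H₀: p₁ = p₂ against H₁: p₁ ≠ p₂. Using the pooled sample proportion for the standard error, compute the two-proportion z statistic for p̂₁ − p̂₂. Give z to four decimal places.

p̂₁ = 390/504 ≈ 0.773810, p̂₂ = 315/389 ≈ 0.809769.
Pooled p̂ = (390+315)/(504+389) = 705/893 = 0.789474.
SE = √(p̂(1−p̂)(1/n₁+1/n₂)) = √(0.789474·0.210526·0.00455482) = √(0.000757034) = 0.027514.
z = (0.773810 − 0.809769)/0.027514 = -0.035959/0.027514 = -1.3069.
Two-sided p-value ≈ 2·Φ(−1.307) = 0.1912.

z = -1.3069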